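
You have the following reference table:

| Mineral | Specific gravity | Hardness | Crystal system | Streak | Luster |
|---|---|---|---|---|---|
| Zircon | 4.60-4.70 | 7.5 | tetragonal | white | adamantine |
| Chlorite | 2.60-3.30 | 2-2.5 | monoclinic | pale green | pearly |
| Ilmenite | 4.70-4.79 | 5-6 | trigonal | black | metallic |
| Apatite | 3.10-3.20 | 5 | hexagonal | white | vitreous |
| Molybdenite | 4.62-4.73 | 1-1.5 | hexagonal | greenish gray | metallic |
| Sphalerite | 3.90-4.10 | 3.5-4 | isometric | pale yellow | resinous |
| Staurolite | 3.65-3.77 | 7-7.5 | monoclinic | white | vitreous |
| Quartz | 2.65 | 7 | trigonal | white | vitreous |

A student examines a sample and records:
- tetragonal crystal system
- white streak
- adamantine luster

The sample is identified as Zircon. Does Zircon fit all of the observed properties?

Tetragonal crystal system — fits Zircon (tetragonal system).
White streak — fits Zircon (white streak).
Adamantine luster — fits Zircon (adamantine luster).
Nothing contradicts Zircon.

Yes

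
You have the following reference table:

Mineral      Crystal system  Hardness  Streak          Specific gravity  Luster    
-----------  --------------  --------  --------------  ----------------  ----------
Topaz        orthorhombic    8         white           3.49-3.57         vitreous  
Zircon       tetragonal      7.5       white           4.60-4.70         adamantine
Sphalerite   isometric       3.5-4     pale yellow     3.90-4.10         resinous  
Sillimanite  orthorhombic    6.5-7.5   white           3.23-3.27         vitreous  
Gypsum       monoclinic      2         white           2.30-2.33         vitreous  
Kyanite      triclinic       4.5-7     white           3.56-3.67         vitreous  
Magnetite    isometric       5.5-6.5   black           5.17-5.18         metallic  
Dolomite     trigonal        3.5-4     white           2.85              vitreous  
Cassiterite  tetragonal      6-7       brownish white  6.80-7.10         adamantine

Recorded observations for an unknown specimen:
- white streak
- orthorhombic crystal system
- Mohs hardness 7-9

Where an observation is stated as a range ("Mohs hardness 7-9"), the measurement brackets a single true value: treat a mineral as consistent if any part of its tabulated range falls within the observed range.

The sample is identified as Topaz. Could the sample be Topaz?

Consistent

White streak — matches Topaz (white streak).
Orthorhombic crystal system — matches Topaz (orthorhombic system).
Mohs hardness 7-9 — matches Topaz (hardness 8).
Every observed property is compatible with the reference values for Topaz.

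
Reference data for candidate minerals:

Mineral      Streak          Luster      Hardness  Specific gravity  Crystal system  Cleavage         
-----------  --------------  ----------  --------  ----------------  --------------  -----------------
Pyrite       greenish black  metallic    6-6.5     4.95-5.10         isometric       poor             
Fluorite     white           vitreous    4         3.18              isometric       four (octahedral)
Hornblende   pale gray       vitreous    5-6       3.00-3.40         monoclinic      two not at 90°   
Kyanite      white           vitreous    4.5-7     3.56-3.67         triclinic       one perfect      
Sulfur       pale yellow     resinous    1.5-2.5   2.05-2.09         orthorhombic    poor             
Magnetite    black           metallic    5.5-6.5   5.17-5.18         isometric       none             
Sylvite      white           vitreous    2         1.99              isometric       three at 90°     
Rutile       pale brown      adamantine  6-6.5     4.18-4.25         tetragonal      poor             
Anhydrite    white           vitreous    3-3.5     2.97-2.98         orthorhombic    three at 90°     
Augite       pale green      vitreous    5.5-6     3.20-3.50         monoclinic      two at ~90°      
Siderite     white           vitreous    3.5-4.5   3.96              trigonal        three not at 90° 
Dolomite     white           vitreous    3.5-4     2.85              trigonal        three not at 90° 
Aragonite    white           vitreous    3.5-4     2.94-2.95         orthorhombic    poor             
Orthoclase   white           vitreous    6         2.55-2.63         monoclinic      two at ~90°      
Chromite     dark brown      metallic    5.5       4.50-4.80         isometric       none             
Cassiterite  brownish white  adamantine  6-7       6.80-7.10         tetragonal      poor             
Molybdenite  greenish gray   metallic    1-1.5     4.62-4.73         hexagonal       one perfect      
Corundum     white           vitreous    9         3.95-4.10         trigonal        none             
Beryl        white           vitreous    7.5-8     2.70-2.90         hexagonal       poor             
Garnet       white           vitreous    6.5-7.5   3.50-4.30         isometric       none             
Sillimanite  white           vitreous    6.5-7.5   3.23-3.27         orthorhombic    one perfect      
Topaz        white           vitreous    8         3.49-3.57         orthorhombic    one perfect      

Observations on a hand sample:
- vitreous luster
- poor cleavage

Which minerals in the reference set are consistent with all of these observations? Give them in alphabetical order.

Aragonite, Beryl

Vitreous luster: leaves Fluorite, Hornblende, Kyanite, Sylvite, Anhydrite, Augite, Siderite, Dolomite, Aragonite, Orthoclase, Corundum, Beryl, Garnet, Sillimanite, Topaz.
Poor cleavage: leaves Aragonite, Beryl.
Consistent with every observation: Aragonite, Beryl.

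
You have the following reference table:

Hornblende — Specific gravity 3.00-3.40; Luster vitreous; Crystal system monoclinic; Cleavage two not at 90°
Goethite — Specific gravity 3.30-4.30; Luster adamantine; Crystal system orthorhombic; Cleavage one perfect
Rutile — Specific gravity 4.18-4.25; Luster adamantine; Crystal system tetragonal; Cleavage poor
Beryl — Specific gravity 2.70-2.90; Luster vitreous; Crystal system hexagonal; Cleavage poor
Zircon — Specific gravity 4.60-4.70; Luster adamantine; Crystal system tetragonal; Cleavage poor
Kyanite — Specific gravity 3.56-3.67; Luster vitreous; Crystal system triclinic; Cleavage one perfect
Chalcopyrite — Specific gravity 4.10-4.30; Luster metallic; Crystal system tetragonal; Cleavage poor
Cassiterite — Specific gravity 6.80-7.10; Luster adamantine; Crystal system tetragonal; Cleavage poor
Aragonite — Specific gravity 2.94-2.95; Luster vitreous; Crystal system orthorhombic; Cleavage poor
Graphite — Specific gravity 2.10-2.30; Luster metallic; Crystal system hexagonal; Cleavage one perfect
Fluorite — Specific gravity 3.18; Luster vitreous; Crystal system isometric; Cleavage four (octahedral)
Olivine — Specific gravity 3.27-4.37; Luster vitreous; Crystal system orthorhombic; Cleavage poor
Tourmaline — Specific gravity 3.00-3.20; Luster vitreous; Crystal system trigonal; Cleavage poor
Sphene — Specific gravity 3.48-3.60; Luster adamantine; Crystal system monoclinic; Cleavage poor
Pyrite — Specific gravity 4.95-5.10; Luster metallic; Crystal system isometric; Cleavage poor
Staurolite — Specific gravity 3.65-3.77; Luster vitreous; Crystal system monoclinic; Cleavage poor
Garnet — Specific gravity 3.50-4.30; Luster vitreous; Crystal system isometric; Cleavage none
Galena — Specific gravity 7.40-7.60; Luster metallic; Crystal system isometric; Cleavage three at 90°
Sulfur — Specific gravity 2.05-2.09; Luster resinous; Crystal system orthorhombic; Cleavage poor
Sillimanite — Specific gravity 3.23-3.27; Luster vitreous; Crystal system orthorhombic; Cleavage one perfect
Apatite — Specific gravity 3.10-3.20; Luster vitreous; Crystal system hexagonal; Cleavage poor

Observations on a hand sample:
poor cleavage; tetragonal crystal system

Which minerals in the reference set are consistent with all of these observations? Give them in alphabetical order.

Cassiterite, Chalcopyrite, Rutile, Zircon

Poor cleavage — only Rutile, Beryl, Zircon, Chalcopyrite, Cassiterite, Aragonite, Olivine, Tourmaline, Sphene, Pyrite, Staurolite, Sulfur, Apatite remain.
Tetragonal crystal system — leaves Rutile, Zircon, Chalcopyrite, Cassiterite.
The minerals that satisfy all observations are Cassiterite, Chalcopyrite, Rutile, Zircon.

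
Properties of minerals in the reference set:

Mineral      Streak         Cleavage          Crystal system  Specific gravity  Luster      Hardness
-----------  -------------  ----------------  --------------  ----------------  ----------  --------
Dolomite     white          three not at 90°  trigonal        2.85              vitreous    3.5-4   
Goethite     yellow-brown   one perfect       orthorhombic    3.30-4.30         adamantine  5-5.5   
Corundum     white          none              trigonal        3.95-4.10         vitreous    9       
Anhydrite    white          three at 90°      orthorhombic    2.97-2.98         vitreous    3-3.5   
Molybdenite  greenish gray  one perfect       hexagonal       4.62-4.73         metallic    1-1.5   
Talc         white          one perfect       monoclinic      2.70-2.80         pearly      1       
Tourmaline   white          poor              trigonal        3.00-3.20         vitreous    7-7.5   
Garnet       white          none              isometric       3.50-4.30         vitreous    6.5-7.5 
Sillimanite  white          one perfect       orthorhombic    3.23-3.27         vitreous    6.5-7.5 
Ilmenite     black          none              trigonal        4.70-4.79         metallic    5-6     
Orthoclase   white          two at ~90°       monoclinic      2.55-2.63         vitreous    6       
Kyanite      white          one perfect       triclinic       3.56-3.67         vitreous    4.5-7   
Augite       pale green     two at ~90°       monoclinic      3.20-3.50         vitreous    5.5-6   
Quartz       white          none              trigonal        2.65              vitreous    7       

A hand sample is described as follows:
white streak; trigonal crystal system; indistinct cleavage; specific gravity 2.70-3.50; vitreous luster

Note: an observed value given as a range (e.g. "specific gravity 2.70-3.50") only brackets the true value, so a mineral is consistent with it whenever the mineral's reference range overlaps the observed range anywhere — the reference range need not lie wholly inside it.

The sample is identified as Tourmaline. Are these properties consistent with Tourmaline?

Consistent

White streak — matches Tourmaline (white streak).
Trigonal crystal system — matches Tourmaline (trigonal system).
Indistinct cleavage — matches Tourmaline (cleavage poor).
Specific gravity 2.70-3.50 — matches Tourmaline (SG 3.00-3.20).
Vitreous luster — matches Tourmaline (vitreous luster).
Every observed property is compatible with the reference values for Tourmaline.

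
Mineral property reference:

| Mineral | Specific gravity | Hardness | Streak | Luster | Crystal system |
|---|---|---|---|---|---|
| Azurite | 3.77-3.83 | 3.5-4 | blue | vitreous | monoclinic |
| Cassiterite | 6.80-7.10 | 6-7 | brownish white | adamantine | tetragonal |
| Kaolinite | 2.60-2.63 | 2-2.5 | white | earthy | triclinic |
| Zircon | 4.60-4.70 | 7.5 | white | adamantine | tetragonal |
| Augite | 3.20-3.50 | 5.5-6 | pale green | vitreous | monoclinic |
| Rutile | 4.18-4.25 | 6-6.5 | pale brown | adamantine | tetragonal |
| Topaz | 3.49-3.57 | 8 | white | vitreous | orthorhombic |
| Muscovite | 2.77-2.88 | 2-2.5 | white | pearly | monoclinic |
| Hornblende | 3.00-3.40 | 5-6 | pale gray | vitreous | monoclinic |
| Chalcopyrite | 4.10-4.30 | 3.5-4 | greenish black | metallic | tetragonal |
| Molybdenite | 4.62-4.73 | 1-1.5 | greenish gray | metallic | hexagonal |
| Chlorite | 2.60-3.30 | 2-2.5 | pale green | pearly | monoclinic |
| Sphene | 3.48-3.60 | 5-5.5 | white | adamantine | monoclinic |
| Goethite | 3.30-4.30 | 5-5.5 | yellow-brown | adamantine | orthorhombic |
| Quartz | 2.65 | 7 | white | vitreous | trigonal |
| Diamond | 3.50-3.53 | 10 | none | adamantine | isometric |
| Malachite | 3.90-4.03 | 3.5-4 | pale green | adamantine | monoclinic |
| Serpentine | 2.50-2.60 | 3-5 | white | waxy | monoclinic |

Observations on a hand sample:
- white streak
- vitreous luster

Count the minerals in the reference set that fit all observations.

White streak: leaves Kaolinite, Zircon, Topaz, Muscovite, Sphene, Quartz, Serpentine.
Vitreous luster: narrows the field to Topaz, Quartz.
Remaining candidates: Quartz, Topaz.
That is 2 minerals.

2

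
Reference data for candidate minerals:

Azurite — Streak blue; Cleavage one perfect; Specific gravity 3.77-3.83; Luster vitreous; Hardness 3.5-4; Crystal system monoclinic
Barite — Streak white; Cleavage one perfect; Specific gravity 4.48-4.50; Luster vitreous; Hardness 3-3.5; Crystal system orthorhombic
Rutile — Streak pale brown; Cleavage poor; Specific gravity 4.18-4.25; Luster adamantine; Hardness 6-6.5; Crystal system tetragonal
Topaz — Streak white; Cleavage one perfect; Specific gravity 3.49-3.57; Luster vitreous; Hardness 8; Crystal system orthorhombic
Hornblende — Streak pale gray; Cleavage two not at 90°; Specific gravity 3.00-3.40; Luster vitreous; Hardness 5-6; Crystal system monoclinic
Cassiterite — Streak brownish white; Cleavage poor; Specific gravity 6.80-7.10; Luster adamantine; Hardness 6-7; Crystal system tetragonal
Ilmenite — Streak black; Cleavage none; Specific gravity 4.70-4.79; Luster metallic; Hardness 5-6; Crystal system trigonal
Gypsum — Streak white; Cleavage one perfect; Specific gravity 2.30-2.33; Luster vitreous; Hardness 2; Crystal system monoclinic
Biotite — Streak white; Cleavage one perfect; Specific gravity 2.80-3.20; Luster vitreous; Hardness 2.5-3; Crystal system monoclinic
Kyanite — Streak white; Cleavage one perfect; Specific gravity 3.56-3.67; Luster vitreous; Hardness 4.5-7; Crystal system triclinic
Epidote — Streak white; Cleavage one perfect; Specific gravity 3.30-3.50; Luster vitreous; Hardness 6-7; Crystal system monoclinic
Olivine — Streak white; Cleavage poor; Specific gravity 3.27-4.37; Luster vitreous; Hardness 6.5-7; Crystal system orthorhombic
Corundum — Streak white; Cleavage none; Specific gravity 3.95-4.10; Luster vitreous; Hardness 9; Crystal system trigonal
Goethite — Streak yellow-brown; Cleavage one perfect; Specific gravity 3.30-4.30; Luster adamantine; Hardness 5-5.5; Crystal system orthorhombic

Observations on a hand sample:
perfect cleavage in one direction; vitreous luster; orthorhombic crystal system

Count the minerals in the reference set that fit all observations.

Perfect cleavage in one direction excludes Rutile, Hornblende, Cassiterite, Ilmenite, Olivine, Corundum.
Vitreous luster excludes Goethite.
Orthorhombic crystal system: narrows the field to Barite, Topaz.
The minerals that satisfy all observations are Barite, Topaz.
That is 2 minerals.

2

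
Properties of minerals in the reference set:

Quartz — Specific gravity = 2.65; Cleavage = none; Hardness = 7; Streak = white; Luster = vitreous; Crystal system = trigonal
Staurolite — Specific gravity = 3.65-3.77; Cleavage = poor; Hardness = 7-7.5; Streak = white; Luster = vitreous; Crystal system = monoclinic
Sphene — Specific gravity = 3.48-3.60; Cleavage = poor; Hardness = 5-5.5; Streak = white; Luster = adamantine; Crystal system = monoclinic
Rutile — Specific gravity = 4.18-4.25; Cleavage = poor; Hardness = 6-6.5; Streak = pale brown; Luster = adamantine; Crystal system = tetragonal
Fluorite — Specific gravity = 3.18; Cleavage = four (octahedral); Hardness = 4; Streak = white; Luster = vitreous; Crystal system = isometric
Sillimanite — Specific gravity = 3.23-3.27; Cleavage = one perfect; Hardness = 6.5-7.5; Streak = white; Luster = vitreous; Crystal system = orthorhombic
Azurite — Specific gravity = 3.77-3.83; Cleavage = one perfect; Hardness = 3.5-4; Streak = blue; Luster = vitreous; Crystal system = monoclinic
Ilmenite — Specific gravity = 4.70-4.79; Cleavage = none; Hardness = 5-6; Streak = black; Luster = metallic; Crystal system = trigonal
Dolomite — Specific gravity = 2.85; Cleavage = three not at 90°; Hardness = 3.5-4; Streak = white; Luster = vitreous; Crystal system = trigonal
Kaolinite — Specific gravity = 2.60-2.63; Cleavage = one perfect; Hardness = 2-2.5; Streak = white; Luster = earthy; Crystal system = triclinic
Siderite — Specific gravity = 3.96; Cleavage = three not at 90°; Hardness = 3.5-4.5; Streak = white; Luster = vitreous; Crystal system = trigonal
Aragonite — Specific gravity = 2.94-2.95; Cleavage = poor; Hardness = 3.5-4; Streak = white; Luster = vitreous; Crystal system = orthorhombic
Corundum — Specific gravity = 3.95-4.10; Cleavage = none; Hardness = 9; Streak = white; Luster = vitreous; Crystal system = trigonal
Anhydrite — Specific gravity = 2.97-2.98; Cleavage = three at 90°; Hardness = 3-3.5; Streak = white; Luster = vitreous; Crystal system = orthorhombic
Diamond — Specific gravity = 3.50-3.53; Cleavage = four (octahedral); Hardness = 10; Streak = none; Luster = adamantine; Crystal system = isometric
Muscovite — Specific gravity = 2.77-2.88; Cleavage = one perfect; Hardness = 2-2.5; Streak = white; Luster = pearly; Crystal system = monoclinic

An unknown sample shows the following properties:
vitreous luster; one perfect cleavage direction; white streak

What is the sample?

Sillimanite

Vitreous luster eliminates Sphene, Rutile, Ilmenite, Kaolinite, Diamond, Muscovite.
One perfect cleavage direction: Sillimanite, Azurite remain.
White streak eliminates Azurite.
The only mineral consistent with every observation is Sillimanite.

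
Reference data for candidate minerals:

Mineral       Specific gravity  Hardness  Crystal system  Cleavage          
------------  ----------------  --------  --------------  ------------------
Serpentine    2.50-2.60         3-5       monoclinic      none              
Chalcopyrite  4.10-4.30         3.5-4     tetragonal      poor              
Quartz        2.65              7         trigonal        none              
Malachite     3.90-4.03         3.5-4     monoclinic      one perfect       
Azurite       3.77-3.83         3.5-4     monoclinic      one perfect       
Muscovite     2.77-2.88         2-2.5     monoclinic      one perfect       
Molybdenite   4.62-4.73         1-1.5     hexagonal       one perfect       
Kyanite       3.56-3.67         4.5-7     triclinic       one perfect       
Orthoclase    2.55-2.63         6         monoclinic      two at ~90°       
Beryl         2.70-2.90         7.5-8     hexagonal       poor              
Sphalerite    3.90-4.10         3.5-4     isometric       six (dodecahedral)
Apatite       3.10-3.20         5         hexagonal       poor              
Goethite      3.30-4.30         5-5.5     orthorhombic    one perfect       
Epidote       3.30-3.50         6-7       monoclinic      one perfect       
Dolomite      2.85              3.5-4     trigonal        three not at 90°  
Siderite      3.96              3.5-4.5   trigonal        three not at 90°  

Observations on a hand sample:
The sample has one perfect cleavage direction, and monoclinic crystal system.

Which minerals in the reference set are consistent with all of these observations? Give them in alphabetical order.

One perfect cleavage direction: Malachite, Azurite, Muscovite, Molybdenite, Kyanite, Goethite, Epidote remain.
Monoclinic crystal system eliminates Molybdenite, Kyanite, Goethite.
Consistent with every observation: Azurite, Epidote, Malachite, Muscovite.

Azurite, Epidote, Malachite, Muscovite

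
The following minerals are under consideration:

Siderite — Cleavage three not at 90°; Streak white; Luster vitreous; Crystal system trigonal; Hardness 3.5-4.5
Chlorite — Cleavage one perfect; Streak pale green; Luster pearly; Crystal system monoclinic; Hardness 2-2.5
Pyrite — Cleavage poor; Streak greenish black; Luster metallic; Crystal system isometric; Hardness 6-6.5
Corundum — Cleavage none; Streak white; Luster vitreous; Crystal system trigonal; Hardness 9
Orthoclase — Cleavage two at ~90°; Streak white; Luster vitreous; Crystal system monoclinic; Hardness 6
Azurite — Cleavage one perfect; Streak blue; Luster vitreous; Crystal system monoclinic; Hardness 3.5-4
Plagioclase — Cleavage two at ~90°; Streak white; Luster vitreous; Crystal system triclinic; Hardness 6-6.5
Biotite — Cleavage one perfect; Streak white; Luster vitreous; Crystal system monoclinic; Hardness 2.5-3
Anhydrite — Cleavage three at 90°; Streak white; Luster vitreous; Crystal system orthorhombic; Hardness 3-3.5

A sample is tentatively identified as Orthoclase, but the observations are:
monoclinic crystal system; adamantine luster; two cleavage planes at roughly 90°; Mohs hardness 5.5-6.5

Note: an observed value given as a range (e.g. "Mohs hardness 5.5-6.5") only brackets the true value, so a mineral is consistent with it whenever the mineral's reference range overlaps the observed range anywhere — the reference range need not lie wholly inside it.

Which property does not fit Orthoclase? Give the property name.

luster

Monoclinic crystal system: Orthoclase has monoclinic system — within range.
Adamantine luster: Orthoclase has vitreous luster — outside the reference range.
Two cleavage planes at roughly 90°: Orthoclase has cleavage two at ~90° — within range.
Mohs hardness 5.5-6.5: Orthoclase has hardness 6 — within range.
Only the luster is inconsistent.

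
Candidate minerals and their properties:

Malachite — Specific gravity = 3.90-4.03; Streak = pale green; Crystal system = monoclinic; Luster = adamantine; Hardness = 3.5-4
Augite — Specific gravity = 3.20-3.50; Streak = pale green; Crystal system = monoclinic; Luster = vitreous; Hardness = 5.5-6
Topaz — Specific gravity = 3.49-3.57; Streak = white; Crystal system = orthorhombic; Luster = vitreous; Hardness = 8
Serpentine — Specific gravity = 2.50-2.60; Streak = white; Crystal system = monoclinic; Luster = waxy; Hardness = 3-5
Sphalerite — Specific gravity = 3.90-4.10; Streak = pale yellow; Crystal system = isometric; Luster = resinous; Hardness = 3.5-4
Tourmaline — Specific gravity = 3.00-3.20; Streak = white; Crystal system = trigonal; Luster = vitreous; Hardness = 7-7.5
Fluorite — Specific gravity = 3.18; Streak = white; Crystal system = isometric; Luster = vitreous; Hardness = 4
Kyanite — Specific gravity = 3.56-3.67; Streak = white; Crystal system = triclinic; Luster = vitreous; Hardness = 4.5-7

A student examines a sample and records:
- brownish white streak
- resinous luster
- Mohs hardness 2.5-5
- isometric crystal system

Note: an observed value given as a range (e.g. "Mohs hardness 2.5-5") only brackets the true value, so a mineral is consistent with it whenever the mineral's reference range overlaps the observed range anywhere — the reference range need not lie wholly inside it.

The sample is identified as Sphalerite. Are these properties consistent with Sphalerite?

Brownish white streak — Sphalerite has pale yellow streak; a mismatch.
Resinous luster — consistent with Sphalerite (resinous luster).
Mohs hardness 2.5-5 — consistent with Sphalerite (hardness 3.5-4).
Isometric crystal system — consistent with Sphalerite (isometric system).
Sphalerite is excluded by the streak.

No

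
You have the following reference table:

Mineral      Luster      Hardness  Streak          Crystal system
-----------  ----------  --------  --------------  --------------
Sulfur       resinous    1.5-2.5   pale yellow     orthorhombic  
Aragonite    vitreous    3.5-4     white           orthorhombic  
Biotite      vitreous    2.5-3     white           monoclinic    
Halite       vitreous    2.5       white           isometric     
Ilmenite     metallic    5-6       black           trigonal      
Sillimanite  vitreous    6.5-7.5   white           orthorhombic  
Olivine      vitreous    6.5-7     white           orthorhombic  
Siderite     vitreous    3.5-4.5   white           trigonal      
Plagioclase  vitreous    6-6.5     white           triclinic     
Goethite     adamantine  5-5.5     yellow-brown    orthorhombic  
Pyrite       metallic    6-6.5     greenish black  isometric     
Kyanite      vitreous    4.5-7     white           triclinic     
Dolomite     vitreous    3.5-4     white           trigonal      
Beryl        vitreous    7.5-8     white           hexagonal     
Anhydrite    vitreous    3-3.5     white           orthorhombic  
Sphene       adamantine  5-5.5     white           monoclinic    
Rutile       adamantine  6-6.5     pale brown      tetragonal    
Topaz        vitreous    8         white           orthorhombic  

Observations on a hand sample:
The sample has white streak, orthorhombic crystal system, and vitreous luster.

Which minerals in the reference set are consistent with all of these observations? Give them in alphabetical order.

White streak excludes Sulfur, Ilmenite, Goethite, Pyrite, Rutile.
Orthorhombic crystal system — only Aragonite, Sillimanite, Olivine, Anhydrite, Topaz remain.
Vitreous luster — no further eliminations.
The minerals that satisfy all observations are Anhydrite, Aragonite, Olivine, Sillimanite, Topaz.

Anhydrite, Aragonite, Olivine, Sillimanite, Topaz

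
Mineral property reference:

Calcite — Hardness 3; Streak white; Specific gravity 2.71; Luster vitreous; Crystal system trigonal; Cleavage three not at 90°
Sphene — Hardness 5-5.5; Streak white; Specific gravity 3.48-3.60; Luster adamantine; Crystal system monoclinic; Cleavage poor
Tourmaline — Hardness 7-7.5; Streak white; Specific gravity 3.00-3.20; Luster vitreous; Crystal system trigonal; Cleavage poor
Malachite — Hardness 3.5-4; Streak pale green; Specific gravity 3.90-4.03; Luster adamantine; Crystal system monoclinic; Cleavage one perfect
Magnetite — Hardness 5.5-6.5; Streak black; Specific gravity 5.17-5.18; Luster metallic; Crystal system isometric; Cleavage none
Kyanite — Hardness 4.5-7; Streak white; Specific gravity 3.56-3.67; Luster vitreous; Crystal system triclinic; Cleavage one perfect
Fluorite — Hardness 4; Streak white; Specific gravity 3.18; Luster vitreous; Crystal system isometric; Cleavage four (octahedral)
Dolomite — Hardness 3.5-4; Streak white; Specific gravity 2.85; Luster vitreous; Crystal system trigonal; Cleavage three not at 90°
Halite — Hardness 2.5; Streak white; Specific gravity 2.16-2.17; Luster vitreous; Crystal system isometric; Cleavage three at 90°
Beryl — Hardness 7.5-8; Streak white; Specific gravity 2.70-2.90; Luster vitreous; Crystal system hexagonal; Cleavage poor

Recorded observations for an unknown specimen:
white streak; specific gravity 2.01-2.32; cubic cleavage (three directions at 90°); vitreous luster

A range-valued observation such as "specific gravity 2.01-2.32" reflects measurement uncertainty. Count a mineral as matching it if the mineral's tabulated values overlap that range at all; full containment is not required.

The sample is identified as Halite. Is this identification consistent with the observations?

Consistent

White streak — is consistent with Halite (white streak).
Specific gravity 2.01-2.32 — is consistent with Halite (SG 2.16-2.17).
Cubic cleavage (three directions at 90°) — is consistent with Halite (cleavage three at 90°).
Vitreous luster — is consistent with Halite (vitreous luster).
Nothing contradicts Halite.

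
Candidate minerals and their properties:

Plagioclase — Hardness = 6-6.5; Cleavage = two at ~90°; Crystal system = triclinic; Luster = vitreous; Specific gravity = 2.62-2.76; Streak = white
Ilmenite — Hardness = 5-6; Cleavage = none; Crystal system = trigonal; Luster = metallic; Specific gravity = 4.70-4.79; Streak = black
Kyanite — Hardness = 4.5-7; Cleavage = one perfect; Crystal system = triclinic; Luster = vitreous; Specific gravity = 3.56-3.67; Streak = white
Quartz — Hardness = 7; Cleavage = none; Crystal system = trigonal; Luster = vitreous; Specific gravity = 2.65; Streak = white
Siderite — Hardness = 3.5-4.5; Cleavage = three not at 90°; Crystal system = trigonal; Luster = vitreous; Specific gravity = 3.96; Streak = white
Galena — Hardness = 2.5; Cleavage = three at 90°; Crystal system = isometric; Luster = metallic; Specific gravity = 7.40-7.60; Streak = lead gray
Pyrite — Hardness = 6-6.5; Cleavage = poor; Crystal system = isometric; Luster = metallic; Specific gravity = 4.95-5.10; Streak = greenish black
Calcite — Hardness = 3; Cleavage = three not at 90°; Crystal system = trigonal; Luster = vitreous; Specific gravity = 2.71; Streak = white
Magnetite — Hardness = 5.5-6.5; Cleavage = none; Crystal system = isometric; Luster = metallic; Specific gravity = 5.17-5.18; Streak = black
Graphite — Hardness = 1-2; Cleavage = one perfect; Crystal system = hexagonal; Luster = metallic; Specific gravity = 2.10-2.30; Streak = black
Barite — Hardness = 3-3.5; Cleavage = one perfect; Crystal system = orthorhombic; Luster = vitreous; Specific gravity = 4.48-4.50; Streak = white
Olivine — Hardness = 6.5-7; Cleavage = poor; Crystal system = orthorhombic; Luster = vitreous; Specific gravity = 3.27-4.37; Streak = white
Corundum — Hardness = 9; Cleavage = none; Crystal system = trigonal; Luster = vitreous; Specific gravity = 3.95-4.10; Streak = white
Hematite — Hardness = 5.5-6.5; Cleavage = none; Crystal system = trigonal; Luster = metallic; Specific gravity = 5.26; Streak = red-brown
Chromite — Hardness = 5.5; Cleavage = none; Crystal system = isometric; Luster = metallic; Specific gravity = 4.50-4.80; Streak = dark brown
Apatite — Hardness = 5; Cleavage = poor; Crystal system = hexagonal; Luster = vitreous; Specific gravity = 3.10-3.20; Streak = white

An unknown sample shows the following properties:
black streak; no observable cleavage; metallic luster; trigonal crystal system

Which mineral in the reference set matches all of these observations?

Black streak — narrows the field to Ilmenite, Magnetite, Graphite.
No observable cleavage eliminates Graphite.
Metallic luster — consistent with all remaining minerals.
Trigonal crystal system eliminates Magnetite.
The only mineral consistent with every observation is Ilmenite.

Ilmenite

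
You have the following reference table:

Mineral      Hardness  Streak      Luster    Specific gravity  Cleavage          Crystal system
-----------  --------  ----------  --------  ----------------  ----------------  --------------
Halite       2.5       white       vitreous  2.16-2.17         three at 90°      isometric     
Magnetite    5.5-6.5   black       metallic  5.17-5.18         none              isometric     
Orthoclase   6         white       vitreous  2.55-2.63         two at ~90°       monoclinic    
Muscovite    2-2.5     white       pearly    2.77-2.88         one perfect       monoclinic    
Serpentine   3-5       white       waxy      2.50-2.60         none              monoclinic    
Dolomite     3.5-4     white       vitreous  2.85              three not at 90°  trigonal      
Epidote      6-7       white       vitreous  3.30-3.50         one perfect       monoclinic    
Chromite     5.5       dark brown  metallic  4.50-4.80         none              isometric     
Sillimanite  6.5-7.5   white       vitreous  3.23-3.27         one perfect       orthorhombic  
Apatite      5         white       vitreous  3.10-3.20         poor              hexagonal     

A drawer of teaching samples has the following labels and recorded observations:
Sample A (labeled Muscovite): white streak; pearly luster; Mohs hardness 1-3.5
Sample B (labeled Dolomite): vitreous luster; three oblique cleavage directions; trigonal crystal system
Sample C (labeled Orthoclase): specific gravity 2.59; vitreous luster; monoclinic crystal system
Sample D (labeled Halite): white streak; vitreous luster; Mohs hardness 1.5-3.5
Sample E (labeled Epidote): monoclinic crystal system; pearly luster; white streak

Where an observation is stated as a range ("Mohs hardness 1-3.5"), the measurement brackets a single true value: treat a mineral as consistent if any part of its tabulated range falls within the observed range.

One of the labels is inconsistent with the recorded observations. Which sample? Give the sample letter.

E

Sample A: observations are consistent with Muscovite.
Sample B: observations are consistent with Dolomite.
Sample C: observations are consistent with Orthoclase.
Sample D: observations are consistent with Halite.
Sample E: pearly luster is outside the reference for Epidote (vitreous luster) — mislabeled.
The mislabeled specimen is E.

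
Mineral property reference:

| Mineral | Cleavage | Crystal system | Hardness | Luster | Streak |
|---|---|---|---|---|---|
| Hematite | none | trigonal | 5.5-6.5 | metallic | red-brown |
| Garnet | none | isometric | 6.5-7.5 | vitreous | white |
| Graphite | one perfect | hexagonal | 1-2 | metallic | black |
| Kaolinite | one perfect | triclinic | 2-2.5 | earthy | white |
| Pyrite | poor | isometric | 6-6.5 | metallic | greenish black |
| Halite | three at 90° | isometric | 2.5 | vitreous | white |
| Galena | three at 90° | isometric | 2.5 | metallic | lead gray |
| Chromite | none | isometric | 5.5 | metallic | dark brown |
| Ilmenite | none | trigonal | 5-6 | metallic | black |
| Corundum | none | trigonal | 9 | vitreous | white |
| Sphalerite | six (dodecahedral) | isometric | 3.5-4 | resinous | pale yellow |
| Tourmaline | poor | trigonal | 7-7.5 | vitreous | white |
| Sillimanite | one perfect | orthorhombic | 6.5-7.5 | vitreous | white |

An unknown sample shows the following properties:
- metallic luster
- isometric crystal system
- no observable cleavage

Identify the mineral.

Metallic luster: Hematite, Graphite, Pyrite, Galena, Chromite, Ilmenite remain.
Isometric crystal system excludes Hematite, Graphite, Ilmenite.
No observable cleavage: narrows the field to Chromite.
The only mineral consistent with every observation is Chromite.

Chromite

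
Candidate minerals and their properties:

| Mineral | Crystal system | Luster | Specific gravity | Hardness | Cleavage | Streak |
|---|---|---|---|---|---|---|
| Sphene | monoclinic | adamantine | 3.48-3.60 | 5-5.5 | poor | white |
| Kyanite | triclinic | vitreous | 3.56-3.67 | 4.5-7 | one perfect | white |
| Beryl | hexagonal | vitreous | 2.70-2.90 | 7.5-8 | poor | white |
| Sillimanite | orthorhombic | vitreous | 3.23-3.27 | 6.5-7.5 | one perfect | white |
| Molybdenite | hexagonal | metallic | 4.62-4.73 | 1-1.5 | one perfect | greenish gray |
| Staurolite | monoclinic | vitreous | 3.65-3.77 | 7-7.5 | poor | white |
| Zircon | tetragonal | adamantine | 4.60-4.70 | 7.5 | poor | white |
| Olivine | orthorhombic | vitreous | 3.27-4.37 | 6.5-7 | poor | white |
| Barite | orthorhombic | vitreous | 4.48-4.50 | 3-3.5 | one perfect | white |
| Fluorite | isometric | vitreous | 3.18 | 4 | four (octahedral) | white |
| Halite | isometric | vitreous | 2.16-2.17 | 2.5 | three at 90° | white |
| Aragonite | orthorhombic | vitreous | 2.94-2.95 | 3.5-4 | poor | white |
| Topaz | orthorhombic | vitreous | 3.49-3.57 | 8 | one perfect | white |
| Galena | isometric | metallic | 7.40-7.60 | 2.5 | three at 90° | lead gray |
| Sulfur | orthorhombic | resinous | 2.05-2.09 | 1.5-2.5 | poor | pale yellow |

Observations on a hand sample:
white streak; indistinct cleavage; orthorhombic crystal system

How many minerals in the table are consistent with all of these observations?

White streak eliminates Molybdenite, Galena, Sulfur.
Indistinct cleavage rules out Kyanite, Sillimanite, Barite, Fluorite, Halite, Topaz.
Orthorhombic crystal system: leaves Olivine, Aragonite.
The minerals that satisfy all observations are Aragonite, Olivine.
That is 2 minerals.

2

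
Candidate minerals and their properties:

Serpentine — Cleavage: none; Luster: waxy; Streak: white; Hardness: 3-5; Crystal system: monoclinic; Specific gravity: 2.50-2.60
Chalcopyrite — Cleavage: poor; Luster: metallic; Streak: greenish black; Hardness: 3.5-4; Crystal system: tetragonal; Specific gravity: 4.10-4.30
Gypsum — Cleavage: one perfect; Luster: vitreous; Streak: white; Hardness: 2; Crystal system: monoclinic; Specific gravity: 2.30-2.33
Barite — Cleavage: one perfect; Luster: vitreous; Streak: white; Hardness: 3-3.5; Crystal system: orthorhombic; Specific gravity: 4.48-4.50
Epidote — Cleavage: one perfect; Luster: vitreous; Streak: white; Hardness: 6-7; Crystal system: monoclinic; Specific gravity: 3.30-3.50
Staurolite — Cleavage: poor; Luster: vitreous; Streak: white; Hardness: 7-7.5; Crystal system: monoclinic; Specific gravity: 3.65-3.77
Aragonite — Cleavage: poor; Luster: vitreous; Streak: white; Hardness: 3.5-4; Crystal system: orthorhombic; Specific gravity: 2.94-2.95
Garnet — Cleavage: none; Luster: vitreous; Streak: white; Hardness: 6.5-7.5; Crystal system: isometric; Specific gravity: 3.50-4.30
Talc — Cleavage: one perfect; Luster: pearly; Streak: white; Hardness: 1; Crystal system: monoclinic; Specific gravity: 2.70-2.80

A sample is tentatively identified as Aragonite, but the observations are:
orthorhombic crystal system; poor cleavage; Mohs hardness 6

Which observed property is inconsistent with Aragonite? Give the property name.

hardness

Orthorhombic crystal system: Aragonite has orthorhombic system — consistent.
Poor cleavage: Aragonite has cleavage poor — consistent.
Mohs hardness 6: Aragonite has hardness 3.5-4 — does not match.
Everything matches except the hardness.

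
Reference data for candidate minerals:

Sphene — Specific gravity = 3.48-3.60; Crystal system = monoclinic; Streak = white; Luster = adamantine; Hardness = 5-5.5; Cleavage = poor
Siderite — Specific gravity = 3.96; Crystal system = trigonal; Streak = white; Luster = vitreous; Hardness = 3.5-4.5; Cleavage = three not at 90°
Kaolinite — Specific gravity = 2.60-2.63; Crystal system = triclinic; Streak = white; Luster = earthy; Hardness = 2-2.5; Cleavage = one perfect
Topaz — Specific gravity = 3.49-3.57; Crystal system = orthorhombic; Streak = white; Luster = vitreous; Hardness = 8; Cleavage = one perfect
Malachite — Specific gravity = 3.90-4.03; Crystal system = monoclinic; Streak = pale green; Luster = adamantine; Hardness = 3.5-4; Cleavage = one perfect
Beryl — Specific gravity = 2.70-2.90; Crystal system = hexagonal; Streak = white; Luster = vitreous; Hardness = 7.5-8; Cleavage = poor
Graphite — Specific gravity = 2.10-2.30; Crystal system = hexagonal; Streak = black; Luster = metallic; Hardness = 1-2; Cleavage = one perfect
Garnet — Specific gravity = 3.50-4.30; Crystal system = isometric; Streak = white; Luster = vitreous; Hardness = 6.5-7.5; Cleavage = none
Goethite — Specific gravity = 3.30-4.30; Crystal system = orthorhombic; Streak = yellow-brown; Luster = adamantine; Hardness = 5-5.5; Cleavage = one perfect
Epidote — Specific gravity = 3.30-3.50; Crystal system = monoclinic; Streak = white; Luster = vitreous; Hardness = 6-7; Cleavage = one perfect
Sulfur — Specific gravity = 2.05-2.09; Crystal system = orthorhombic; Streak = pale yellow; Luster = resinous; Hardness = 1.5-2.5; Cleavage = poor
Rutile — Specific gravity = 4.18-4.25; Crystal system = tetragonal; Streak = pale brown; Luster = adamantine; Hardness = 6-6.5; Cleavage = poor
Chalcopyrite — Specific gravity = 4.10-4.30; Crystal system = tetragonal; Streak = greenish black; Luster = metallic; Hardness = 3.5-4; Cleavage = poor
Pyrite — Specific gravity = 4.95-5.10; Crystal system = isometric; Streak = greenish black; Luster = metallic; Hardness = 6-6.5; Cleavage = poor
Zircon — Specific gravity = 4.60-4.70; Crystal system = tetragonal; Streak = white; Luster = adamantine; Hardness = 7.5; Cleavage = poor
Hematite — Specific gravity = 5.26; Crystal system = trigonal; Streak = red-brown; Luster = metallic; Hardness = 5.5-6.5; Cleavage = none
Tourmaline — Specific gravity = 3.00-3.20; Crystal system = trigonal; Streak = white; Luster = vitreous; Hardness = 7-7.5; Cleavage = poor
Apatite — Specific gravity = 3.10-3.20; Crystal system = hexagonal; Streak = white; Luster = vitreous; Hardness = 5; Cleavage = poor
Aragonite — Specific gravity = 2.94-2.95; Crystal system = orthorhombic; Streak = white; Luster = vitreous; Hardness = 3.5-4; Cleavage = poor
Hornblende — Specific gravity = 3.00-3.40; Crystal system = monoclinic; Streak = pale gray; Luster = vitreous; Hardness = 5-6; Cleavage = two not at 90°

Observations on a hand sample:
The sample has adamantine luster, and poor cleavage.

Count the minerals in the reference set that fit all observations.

Adamantine luster: leaves Sphene, Malachite, Goethite, Rutile, Zircon.
Poor cleavage is inconsistent with Malachite, Goethite.
Remaining candidates: Rutile, Sphene, Zircon.
That is 3 minerals.

3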